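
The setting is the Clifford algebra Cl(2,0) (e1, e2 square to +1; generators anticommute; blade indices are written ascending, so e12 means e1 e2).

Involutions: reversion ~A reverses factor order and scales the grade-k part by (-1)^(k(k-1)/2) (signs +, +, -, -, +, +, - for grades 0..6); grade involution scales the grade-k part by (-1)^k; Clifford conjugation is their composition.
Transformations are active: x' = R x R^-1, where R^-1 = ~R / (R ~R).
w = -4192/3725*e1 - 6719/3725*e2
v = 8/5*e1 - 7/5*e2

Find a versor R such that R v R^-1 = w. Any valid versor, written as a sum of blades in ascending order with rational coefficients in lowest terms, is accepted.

Equal squares first: v^2 = w^2 = 113/25. Then v + w = 1768/3725*e1 - 11934/3725*e2 is a versor taking v to w, provided it is invertible.
Answer: 1768/3725*e1 - 11934/3725*e2


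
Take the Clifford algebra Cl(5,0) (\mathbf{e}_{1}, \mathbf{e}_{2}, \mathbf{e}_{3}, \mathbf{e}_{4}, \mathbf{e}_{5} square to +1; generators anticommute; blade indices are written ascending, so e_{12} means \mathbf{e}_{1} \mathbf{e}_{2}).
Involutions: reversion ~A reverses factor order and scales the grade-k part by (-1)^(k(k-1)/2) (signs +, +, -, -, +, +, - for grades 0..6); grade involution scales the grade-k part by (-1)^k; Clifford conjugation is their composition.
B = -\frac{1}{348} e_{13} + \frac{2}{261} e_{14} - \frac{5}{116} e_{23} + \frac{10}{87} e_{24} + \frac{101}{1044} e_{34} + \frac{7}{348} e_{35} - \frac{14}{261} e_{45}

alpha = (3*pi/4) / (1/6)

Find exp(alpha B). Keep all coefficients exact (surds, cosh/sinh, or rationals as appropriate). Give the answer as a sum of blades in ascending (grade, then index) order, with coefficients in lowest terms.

B^2 term by term: the squares give (-\frac{1}{348})^2*(e_{13})^2 + (\frac{2}{261})^2*(e_{14})^2 + (-\frac{5}{116})^2*(e_{23})^2 + (\frac{10}{87})^2*(e_{24})^2 + (\frac{101}{1044})^2*(e_{34})^2 + (\frac{7}{348})^2*(e_{35})^2 + (-\frac{14}{261})^2*(e_{45})^2 = \frac{1}{121104}*(-1) + \frac{4}{68121}*(-1) + \frac{25}{13456}*(-1) + \frac{100}{7569}*(-1) + \frac{10201}{1089936}*(-1) + \frac{49}{121104}*(-1) + \frac{196}{68121}*(-1) = -\frac{1}{36} (each basis 2-blade squares to minus the product of its generators' squares); cross terms between blades sharing an index anticommute and cancel; the commuting (index-disjoint) pairs give grade-4 terms 2*c*c'*(blade product), which cancel blade by blade — e_{1234}: \frac{5}{7569} - \frac{5}{7569} = 0; e_{1345}: \frac{7}{22707} - \frac{7}{22707} = 0; e_{2345}: \frac{35}{7569} - \frac{35}{7569} = 0 — confirming B is simple. So B^2 = -\frac{1}{36}.
B^2 = -\frac{1}{36} — since the square is negative, the closed form is circular: l = \frac{1}{6}, alpha*l = \frac{3 \pi}{4}, so exp(alpha B) = cos(\frac{3 \pi}{4}) + (sin(\frac{3 \pi}{4})/(\frac{1}{6}))*B = - \frac{\sqrt{2}}{2} + (3 \sqrt{2})*B.
Answer: - \frac{\sqrt{2}}{2} - \frac{\sqrt{2}}{116} e_{13} + \frac{2 \sqrt{2}}{87} e_{14} - \frac{15 \sqrt{2}}{116} e_{23} + \frac{10 \sqrt{2}}{29} e_{24} + \frac{101 \sqrt{2}}{348} e_{34} + \frac{7 \sqrt{2}}{116} e_{35} - \frac{14 \sqrt{2}}{87} e_{45}


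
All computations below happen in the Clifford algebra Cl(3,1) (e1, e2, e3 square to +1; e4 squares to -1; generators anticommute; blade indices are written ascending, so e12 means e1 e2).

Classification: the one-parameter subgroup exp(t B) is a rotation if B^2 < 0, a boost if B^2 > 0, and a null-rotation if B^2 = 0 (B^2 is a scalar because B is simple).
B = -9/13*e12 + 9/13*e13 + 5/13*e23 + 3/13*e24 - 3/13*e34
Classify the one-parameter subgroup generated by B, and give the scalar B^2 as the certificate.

B^2 term by term: the squares give (-9/13)^2*(e12)^2 + (9/13)^2*(e13)^2 + (5/13)^2*(e23)^2 + (3/13)^2*(e24)^2 + (-3/13)^2*(e34)^2 = 81/169*(-1) + 81/169*(-1) + 25/169*(-1) + 9/169*(+1) + 9/169*(+1) = -1 (each basis 2-blade squares to minus the product of its generators' squares); cross terms between blades sharing an index anticommute and cancel; the commuting (index-disjoint) pairs give grade-4 terms 2*c*c'*(blade product), which cancel blade by blade — e1234: 54/169 - 54/169 = 0 — confirming B is simple. So B^2 = -1.
Answer: rotation, certificate B^2 = -1. Certificate logic: -1 is a conjugation-invariant scalar, so its sign fixes rotation versus boost versus null-rotation outright.


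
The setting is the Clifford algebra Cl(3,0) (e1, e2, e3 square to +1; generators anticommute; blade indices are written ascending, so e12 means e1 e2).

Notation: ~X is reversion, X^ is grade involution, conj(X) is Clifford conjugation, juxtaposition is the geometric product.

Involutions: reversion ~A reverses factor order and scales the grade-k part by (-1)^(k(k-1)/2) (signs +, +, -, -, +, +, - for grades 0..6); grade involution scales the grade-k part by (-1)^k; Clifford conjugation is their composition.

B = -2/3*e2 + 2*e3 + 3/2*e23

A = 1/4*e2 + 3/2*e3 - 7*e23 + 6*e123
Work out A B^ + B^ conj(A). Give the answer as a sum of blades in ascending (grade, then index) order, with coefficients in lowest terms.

first term: 23/3 - 9*e1 + 47/4*e2 + 121/24*e3 - 12*e12 - 4*e13 - 3/2*e23
second term: -23/3 - 9*e1 + 47/4*e2 + 121/24*e3 - 12*e12 - 4*e13 - 3/2*e23
Answer: -18*e1 + 47/2*e2 + 121/12*e3 - 24*e12 - 8*e13 - 3*e23


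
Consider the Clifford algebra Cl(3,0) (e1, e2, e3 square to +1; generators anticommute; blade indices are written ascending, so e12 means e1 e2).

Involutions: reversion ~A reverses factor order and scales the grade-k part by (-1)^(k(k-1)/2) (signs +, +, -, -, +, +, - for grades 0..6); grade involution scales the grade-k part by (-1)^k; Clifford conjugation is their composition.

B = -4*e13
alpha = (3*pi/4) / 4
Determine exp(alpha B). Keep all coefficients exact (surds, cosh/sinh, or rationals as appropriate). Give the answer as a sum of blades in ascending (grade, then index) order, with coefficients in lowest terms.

B^2 = (-4)^2*(e13)^2 = 16*(-1) = -16 (a basis 2-blade squares to minus the product of its generators' squares).
B^2 = -16 — the series telescopes trigonometrically here: l = 4, alpha*l = 3*pi/4, so exp(alpha B) = cos(3*pi/4) + (sin(3*pi/4)/4)*B = -sqrt(2)/2 + (sqrt(2)/8)*B.
Answer: -sqrt(2)/2 - sqrt(2)/2*e13


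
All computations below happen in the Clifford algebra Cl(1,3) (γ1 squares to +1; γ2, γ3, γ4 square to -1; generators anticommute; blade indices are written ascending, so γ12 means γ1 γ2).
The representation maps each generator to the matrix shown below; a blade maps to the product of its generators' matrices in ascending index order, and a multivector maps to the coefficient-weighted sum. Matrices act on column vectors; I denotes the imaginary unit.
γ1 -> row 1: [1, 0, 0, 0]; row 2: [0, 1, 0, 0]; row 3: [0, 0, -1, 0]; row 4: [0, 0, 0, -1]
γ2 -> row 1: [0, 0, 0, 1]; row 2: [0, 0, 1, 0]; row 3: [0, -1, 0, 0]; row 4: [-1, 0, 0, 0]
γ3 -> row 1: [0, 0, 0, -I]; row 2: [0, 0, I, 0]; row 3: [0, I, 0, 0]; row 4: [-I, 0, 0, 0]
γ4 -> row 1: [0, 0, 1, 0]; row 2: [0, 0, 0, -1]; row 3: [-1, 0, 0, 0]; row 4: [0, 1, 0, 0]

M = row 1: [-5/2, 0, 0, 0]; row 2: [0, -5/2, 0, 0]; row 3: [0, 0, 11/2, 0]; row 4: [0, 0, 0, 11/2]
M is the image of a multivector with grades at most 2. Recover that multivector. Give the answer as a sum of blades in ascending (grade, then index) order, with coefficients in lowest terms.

Method: the blade images are trace-orthogonal — tr(rho(e_A) rho(e_B)^-1) = 4 if A = B and 0 otherwise — and rho(e_A)^-1 = (e_A)^2 * rho(e_A) with (e_A)^2 = +1 or -1, so the coefficient of e_A in the preimage is (e_A)^2 * tr(M rho(e_A))/4.
Nonzero projections over blades of grade <= 2: 1: (1)^2 = +1, tr(M 1) = 6, coefficient 3/2; γ1: (γ1)^2 = +1, tr(M rho(γ1)) = -16, coefficient -4. Every other blade of grade <= 2 projects to 0.
Answer: 3/2 - 4*γ1


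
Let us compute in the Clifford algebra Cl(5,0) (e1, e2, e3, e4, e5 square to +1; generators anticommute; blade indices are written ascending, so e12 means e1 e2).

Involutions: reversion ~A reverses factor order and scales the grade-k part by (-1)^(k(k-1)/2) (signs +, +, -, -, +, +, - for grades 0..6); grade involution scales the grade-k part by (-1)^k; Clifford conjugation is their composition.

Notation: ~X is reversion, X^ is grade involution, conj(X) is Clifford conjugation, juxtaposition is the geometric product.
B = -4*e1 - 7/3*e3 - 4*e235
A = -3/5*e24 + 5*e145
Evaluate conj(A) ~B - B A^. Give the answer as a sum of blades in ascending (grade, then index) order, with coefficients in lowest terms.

first term: -20*e45 - 12/5*e124 + 7/5*e234 + 12/5*e345 + 20*e1234 - 35/3*e1345
second term: 20*e45 + 12/5*e124 - 7/5*e234 - 12/5*e345 + 20*e1234 - 35/3*e1345
Answer: -40*e45 - 24/5*e124 + 14/5*e234 + 24/5*e345


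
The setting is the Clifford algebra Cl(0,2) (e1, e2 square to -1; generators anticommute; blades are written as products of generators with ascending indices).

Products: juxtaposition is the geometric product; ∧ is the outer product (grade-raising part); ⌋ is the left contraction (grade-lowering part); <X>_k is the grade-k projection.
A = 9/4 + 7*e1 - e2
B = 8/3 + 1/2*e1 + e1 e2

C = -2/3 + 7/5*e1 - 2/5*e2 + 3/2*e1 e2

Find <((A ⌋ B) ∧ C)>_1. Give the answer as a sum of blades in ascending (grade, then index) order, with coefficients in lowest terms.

step 1: 5/2 + 1/8*e1 - 7*e2 + 9/4*e1 e2
step 2: -5/3 + 41/12*e1 + 11/3*e2 + 12*e1 e2
step 3: 41/12*e1 + 11/3*e2
Answer: 41/12*e1 + 11/3*e2


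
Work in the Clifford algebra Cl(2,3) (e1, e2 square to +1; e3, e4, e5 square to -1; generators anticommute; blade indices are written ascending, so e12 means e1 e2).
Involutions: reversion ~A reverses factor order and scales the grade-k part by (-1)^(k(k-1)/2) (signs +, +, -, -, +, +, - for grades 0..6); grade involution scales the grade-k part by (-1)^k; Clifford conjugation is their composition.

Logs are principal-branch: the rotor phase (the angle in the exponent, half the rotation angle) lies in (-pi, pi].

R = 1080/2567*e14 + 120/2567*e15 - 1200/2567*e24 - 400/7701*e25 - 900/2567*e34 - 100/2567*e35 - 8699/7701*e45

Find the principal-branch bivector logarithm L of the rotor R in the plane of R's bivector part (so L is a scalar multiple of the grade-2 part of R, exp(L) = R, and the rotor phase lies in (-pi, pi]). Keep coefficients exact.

The scalar part of R is 0, and that scalar determines the rotor phase on the principal branch; recovering the unit plane as bivector-part over sine of the phase gives L = phase * plane.
Concretely: cos(phase) = 0 gives phase = ±pi/2, and since phase/sin(phase) is even the sign is immaterial: L = (phase/sin(phase)) * <R>_2 = (pi/2) * <R>_2.
Answer: 540*pi/2567*e14 + 60*pi/2567*e15 - 600*pi/2567*e24 - 200*pi/7701*e25 - 450*pi/2567*e34 - 50*pi/2567*e35 - 8699*pi/15402*e45


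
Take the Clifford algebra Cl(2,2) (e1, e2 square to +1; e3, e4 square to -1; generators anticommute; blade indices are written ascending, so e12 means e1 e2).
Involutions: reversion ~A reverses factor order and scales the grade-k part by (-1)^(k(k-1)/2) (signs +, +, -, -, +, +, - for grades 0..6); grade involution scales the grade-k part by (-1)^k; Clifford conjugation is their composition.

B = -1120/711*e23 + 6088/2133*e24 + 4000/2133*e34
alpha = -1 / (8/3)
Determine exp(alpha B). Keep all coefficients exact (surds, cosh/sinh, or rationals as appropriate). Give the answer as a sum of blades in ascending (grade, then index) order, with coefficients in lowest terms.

B^2 term by term: the squares give (-1120/711)^2*(e23)^2 + (6088/2133)^2*(e24)^2 + (4000/2133)^2*(e34)^2 = 1254400/505521*(+1) + 37063744/4549689*(+1) + 16000000/4549689*(-1) = 64/9 (each basis 2-blade squares to minus the product of its generators' squares); cross terms between blades sharing an index anticommute and cancel. So B^2 = 64/9.
B^2 = 64/9 — hyperbolic case — the even/odd split gives cosh and sinh: l = 8/3, alpha*l = -1, so exp(alpha B) = cosh(-1) + (sinh(-1)/(8/3))*B = cosh(1) + (-3*sinh(1)/8)*B.
Answer: cosh(1) + 140*sinh(1)/237*e23 - 761*sinh(1)/711*e24 - 500*sinh(1)/711*e34


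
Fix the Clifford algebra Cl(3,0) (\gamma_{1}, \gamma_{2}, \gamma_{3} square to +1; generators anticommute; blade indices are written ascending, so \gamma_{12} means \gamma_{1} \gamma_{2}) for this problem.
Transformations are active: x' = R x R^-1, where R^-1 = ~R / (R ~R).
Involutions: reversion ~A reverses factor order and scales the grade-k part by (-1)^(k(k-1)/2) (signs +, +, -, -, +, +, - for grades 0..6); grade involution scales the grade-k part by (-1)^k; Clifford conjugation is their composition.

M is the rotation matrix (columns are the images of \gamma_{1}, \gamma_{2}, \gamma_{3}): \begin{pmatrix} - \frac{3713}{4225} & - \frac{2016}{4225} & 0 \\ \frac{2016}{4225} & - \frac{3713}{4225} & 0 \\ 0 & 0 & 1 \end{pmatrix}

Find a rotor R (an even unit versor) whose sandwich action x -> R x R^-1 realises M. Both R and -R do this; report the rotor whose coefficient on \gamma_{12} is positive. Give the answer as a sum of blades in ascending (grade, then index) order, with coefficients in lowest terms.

Method: write R = a + b12*\gamma_{12} + b13*\gamma_{13} + b23*\gamma_{23} with a^2 + b12^2 + b13^2 + b23^2 = 1 (so R^-1 = ~R). Expanding the columns R e_j ~R gives tr M = 4a^2 - 1 and, from the antisymmetric part, M21 - M12 = -4a*b12, M13 - M31 = 4a*b13, M32 - M23 = -4a*b23.
Here tr M = -\frac{3201}{4225}, so a^2 = (1 + tr M)/4 = \frac{256}{4225} and a = ±\frac{16}{65}. Taking a = \frac{16}{65}: M21 - M12 = \frac{4032}{4225}, M13 - M31 = 0, M32 - M23 = 0, giving b12 = -\frac{63}{65}, b13 = 0, b23 = 0, i.e. R = \frac{16}{65} - \frac{63}{65} \gamma_{12}.
Its \gamma_{12} coefficient is negative, so report the other preimage -R.
Answer: -\frac{16}{65} + \frac{63}{65} \gamma_{12}. Sheet selection: the two-to-one cover makes ±R indistinguishable at the matrix level (trace -\frac{3201}{4225}), so uniqueness comes from the required sign on \gamma_{12}.


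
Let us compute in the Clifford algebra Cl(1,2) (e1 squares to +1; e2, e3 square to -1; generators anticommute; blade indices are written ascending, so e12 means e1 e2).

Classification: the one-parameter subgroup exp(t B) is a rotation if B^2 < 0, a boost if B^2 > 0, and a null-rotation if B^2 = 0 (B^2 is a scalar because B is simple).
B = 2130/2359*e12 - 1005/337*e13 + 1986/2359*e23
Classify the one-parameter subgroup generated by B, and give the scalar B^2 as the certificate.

B^2 term by term: the squares give (2130/2359)^2*(e12)^2 + (-1005/337)^2*(e13)^2 + (1986/2359)^2*(e23)^2 = 4536900/5564881*(+1) + 1010025/113569*(+1) + 3944196/5564881*(-1) = 9 (each basis 2-blade squares to minus the product of its generators' squares); cross terms between blades sharing an index anticommute and cancel. So B^2 = 9.
Answer: boost, certificate B^2 = 9. Certificate logic: 9 is a conjugation-invariant scalar, so its sign fixes rotation versus boost versus null-rotation outright.


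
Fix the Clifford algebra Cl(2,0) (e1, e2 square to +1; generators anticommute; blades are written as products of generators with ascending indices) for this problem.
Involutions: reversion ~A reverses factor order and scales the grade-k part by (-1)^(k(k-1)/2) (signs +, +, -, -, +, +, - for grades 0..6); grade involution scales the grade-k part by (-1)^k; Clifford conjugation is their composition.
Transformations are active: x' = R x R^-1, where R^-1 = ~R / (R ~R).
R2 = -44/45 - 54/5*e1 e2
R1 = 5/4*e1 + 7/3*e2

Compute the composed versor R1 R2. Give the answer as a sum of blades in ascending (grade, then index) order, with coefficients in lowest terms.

Distribute over the terms of R1 (each basis-blade product reordered to ascending indices, repeated generators contracted through their squares):
(5/4*e1) R2 = -11/9*e1 - 27/2*e2
(7/3*e2) R2 = 126/5*e1 - 308/135*e2
Summing the partial products and collecting blades:
Answer: 1079/45*e1 - 4261/270*e2


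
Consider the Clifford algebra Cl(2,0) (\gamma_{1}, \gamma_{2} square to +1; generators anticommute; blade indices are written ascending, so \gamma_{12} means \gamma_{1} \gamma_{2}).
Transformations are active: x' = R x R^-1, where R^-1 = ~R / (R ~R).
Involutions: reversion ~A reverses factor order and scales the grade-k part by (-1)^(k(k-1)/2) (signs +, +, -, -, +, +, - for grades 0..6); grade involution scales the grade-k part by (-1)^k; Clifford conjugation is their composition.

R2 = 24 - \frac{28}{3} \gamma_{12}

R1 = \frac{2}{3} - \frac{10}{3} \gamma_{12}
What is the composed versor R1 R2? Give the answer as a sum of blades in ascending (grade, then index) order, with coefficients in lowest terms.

Distribute over the terms of R1 (each basis-blade product reordered to ascending indices, repeated generators contracted through their squares):
(\frac{2}{3}) R2 = 16 - \frac{56}{9} \gamma_{12}
(-\frac{10}{3} \gamma_{12}) R2 = -\frac{280}{9} - 80 \gamma_{12}
Summing the partial products and collecting blades:
Answer: -\frac{136}{9} - \frac{776}{9} \gamma_{12}


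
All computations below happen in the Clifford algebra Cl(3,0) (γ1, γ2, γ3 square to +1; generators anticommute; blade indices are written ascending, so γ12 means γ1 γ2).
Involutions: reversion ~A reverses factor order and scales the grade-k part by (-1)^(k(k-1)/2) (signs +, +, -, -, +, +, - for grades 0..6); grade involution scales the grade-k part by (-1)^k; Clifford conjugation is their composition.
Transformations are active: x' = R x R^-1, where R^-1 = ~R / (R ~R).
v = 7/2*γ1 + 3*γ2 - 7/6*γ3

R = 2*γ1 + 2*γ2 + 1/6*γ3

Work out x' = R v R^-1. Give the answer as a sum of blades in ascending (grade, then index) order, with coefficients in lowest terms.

~R = 2*γ1 + 2*γ2 + 1/6*γ3, and R ~R = 289/36, so R^-1 = ~R / (289/36).
R v = 461/36 - γ12 - 35/12*γ13 - 17/6*γ23
Answer: 1665/578*γ1 + 977/289*γ2 + 2945/1734*γ3


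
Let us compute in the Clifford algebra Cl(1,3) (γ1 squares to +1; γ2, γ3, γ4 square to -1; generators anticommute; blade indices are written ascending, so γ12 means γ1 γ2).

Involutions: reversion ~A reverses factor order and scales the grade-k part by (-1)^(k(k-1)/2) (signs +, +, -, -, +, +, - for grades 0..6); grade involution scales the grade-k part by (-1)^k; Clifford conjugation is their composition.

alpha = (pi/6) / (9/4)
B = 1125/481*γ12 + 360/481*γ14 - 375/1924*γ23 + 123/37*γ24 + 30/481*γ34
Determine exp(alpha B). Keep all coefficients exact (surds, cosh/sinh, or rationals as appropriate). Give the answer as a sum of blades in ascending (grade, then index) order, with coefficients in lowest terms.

B^2 term by term: the squares give (1125/481)^2*(γ12)^2 + (360/481)^2*(γ14)^2 + (-375/1924)^2*(γ23)^2 + (123/37)^2*(γ24)^2 + (30/481)^2*(γ34)^2 = 1265625/231361*(+1) + 129600/231361*(+1) + 140625/3701776*(-1) + 15129/1369*(-1) + 900/231361*(-1) = -81/16 (each basis 2-blade squares to minus the product of its generators' squares); cross terms between blades sharing an index anticommute and cancel; the commuting (index-disjoint) pairs give grade-4 terms 2*c*c'*(blade product), which cancel blade by blade — γ1234: 67500/231361 - 67500/231361 = 0 — confirming B is simple. So B^2 = -81/16.
B^2 = -81/16 — circular case — the even/odd split gives cos and sin: l = 9/4, alpha*l = pi/6, so exp(alpha B) = cos(pi/6) + (sin(pi/6)/(9/4))*B = sqrt(3)/2 + (2/9)*B.
Answer: sqrt(3)/2 + 250/481*γ12 + 80/481*γ14 - 125/2886*γ23 + 82/111*γ24 + 20/1443*γ34


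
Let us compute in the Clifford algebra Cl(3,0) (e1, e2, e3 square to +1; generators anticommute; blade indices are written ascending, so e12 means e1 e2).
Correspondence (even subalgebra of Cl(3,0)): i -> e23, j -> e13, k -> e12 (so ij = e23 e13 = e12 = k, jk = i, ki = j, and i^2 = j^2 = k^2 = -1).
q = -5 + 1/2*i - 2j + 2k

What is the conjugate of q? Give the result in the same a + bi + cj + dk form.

In blades: q = -5 + 2*e12 - 2*e13 + 1/2*e23.
Quaternion conjugation is reversion on the even subalgebra: the scalar is fixed and every grade-2 blade flips sign, giving -5 - 2*e12 + 2*e13 - 1/2*e23; translating back:
Answer: -5 - 1/2*i + 2j - 2k


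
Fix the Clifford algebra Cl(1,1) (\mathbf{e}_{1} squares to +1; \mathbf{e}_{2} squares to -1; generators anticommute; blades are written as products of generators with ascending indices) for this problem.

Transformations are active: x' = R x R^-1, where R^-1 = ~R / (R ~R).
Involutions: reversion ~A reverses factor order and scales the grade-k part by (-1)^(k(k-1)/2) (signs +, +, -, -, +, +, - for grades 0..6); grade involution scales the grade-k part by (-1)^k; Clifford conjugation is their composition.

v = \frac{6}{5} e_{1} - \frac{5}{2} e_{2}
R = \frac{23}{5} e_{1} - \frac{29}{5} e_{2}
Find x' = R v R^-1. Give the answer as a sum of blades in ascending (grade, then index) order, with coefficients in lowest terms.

~R = \frac{23}{5} e_{1} - \frac{29}{5} e_{2}, and R ~R = -\frac{312}{25}, so R^-1 = ~R / (-\frac{312}{25}).
R v = -\frac{449}{50} - \frac{227}{50} e_{1} e_{2}
Answer: \frac{1691}{312} e_{1} - \frac{9121}{1560} e_{2}


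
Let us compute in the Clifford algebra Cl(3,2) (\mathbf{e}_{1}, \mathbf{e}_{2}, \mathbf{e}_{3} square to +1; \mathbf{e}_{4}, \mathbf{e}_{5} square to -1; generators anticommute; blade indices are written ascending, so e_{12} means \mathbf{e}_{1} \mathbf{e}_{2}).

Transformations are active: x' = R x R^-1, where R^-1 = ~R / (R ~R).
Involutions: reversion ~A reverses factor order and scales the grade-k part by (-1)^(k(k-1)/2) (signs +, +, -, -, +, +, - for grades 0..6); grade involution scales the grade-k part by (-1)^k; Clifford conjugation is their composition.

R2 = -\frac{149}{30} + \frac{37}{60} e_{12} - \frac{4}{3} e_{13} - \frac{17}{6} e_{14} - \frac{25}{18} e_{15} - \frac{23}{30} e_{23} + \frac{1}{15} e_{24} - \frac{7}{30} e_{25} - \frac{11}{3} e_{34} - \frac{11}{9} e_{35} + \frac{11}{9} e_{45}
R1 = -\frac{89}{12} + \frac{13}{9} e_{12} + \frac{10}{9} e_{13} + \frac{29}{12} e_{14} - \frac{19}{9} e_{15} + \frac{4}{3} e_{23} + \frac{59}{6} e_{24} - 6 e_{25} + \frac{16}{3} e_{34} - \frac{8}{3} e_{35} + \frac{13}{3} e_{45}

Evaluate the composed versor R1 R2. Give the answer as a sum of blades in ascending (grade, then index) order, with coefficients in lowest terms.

Distribute over the grade parts of R1 (each basis-blade product reordered to ascending indices, repeated generators contracted through their squares):
<R1>_0 (= -\frac{89}{12}) R2 = \frac{13261}{360} - \frac{3293}{720} e_{12} + \frac{89}{9} e_{13} + \frac{1513}{72} e_{14} + \frac{2225}{216} e_{15} + \frac{2047}{360} e_{23} - \frac{89}{180} e_{24} + \frac{623}{360} e_{25} + \frac{979}{36} e_{34} + \frac{979}{108} e_{35} - \frac{979}{108} e_{45}
<R1>_2 (= \frac{13}{9} e_{12} + \frac{10}{9} e_{13} + \frac{29}{12} e_{14} - \frac{19}{9} e_{15} + \frac{4}{3} e_{23} + \frac{59}{6} e_{24} - 6 e_{25} + \frac{16}{3} e_{34} - \frac{8}{3} e_{35} + \frac{13}{3} e_{45}) R2 = -\frac{70759}{3240} + \frac{1631}{135} e_{12} - \frac{3761}{1620} e_{13} - \frac{9311}{810} e_{14} - \frac{10201}{1620} e_{15} - \frac{1517}{45} e_{23} - \frac{108817}{2160} e_{24} + \frac{24463}{1620} e_{25} - \frac{17363}{540} e_{34} + \frac{43}{405} e_{35} + \frac{6487}{1080} e_{45} + \frac{5831}{1080} e_{1234} - \frac{9221}{810} e_{1235} - \frac{83581}{3240} e_{1245} - \frac{2815}{324} e_{1345} + \frac{844}{27} e_{2345}
Summing the partial products and collecting blades:
Answer: \frac{4859}{324} + \frac{16217}{2160} e_{12} + \frac{12259}{1620} e_{13} + \frac{30841}{3240} e_{14} + \frac{12973}{3240} e_{15} - \frac{1121}{40} e_{23} - \frac{21977}{432} e_{24} + \frac{54533}{3240} e_{25} - \frac{1339}{270} e_{34} + \frac{14857}{1620} e_{35} - \frac{367}{120} e_{45} + \frac{5831}{1080} e_{1234} - \frac{9221}{810} e_{1235} - \frac{83581}{3240} e_{1245} - \frac{2815}{324} e_{1345} + \frac{844}{27} e_{2345}


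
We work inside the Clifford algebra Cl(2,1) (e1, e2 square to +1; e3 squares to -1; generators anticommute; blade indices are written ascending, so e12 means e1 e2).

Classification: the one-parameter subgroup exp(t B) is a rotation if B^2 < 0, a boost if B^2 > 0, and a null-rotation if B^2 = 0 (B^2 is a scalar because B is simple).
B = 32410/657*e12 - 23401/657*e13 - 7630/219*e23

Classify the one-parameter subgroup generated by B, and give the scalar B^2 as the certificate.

B^2 term by term: the squares give (32410/657)^2*(e12)^2 + (-23401/657)^2*(e13)^2 + (-7630/219)^2*(e23)^2 = 1050408100/431649*(-1) + 547606801/431649*(+1) + 58216900/47961*(+1) = 49 (each basis 2-blade squares to minus the product of its generators' squares); cross terms between blades sharing an index anticommute and cancel. So B^2 = 49.
Answer: boost, certificate B^2 = 49. Why this suffices: the scalar 49 survives any versor conjugation, so its sign alone determines the class however B is presented.


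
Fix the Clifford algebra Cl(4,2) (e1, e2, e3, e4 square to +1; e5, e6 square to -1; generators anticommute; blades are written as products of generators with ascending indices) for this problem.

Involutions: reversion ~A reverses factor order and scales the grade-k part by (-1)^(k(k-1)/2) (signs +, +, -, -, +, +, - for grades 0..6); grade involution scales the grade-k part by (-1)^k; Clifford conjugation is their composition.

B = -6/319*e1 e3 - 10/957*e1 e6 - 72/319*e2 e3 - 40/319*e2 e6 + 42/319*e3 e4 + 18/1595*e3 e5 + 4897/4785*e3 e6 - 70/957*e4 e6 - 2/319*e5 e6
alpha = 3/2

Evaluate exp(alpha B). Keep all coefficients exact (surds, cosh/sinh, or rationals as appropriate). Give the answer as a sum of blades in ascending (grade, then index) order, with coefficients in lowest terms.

B^2 term by term: the squares give (-6/319)^2*(e1 e3)^2 + (-10/957)^2*(e1 e6)^2 + (-72/319)^2*(e2 e3)^2 + (-40/319)^2*(e2 e6)^2 + (42/319)^2*(e3 e4)^2 + (18/1595)^2*(e3 e5)^2 + (4897/4785)^2*(e3 e6)^2 + (-70/957)^2*(e4 e6)^2 + (-2/319)^2*(e5 e6)^2 = 36/101761*(-1) + 100/915849*(+1) + 5184/101761*(-1) + 1600/101761*(+1) + 1764/101761*(-1) + 324/2544025*(+1) + 23980609/22896225*(+1) + 4900/915849*(+1) + 4/101761*(-1) = 1 (each basis 2-blade squares to minus the product of its generators' squares); cross terms between blades sharing an index anticommute and cancel; the commuting (index-disjoint) pairs give grade-4 terms 2*c*c'*(blade product), which cancel blade by blade — e1 e2 e3 e6: -480/101761 + 480/101761 = 0; e1 e3 e4 e6: 280/101761 - 280/101761 = 0; e1 e3 e5 e6: 24/101761 - 24/101761 = 0; e2 e3 e4 e6: 3360/101761 - 3360/101761 = 0; e2 e3 e5 e6: 288/101761 - 288/101761 = 0; e3 e4 e5 e6: -168/101761 + 168/101761 = 0 — confirming B is simple. So B^2 = 1.
B^2 = 1 — hyperbolic case — the even/odd split gives cosh and sinh: l = 1, alpha*l = 3/2, so exp(alpha B) = cosh(3/2) + (sinh(3/2)/1)*B = cosh(3/2) + (sinh(3/2))*B.
Answer: cosh(3/2) - 6*sinh(3/2)/319*e1 e3 - 10*sinh(3/2)/957*e1 e6 - 72*sinh(3/2)/319*e2 e3 - 40*sinh(3/2)/319*e2 e6 + 42*sinh(3/2)/319*e3 e4 + 18*sinh(3/2)/1595*e3 e5 + 4897*sinh(3/2)/4785*e3 e6 - 70*sinh(3/2)/957*e4 e6 - 2*sinh(3/2)/319*e5 e6


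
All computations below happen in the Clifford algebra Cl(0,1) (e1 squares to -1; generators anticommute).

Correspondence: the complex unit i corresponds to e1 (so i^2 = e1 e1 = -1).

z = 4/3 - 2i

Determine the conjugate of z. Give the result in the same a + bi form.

In blades: z = 4/3 - 2*e1.
Conjugation here is Clifford conjugation: the scalar is fixed and the grade-1 and grade-2 blades all flip sign, giving 4/3 + 2*e1; translating back:
Answer: 4/3 + 2i


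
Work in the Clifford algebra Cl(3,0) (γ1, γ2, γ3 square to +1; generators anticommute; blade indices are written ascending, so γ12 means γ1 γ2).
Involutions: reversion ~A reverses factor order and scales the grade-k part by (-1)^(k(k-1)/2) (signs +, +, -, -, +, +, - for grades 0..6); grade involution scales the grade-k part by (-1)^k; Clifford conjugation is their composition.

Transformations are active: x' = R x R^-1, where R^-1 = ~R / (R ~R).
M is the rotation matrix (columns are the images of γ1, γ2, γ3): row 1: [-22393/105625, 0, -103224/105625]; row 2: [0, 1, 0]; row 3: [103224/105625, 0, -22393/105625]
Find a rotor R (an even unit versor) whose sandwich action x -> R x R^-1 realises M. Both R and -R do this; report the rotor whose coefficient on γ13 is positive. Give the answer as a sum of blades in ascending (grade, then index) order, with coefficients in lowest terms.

Method: write R = a + b12*γ12 + b13*γ13 + b23*γ23 with a^2 + b12^2 + b13^2 + b23^2 = 1 (so R^-1 = ~R). Expanding the columns R e_j ~R gives tr M = 4a^2 - 1 and, from the antisymmetric part, M21 - M12 = -4a*b12, M13 - M31 = 4a*b13, M32 - M23 = -4a*b23.
Here tr M = 60839/105625, so a^2 = (1 + tr M)/4 = 41616/105625 and a = ±204/325. Taking a = 204/325: M21 - M12 = 0, M13 - M31 = -206448/105625, M32 - M23 = 0, giving b12 = 0, b13 = -253/325, b23 = 0, i.e. R = 204/325 - 253/325*γ13.
Its γ13 coefficient is negative, so report the other preimage -R.
Answer: -204/325 + 253/325*γ13. Why the constraint matters: R and -R act identically through the sandwich — M has trace 60839/105625 either way — so only the sign condition on γ13 picks one of the two preimages.


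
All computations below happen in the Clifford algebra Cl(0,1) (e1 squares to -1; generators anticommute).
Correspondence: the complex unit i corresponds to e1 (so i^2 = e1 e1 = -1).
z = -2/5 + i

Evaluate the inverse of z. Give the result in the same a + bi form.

In blades: z = -2/5 + e1.
With qbar = -2/5 - e1 (scalar fixed, mapped units negated), z qbar = 29/25 (the sum of squared coefficients), so z^-1 = qbar / (29/25) = -10/29 - 25/29*e1; translating back:
Answer: -10/29 - 25/29*i


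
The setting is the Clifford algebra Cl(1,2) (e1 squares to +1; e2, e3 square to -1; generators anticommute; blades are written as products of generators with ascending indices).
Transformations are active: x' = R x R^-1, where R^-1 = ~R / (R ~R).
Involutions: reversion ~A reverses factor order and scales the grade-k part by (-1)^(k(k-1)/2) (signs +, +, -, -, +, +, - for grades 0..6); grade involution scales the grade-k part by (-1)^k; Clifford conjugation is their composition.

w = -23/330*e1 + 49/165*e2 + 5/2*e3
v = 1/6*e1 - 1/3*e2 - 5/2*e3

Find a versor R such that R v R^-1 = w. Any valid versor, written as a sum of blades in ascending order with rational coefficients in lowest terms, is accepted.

Here q(v) = q(w) = -19/3; the classical choice R = v + w = 16/165*e1 - 2/55*e2 then realises v -> w under the sandwich.
Answer: 16/165*e1 - 2/55*e2


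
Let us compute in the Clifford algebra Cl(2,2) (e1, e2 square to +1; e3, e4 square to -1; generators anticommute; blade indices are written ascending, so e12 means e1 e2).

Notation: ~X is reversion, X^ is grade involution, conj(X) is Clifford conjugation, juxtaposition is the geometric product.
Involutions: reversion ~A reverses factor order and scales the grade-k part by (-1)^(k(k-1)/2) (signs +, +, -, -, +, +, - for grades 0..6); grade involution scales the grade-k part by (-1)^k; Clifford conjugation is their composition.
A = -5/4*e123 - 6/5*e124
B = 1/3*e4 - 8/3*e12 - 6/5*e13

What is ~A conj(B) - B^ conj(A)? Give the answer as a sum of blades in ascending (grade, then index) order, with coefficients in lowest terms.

first term: -3/2*e2 - 10/3*e3 - 16/5*e4 + 2/5*e12 - 36/25*e234 - 5/12*e1234
second term: -3/2*e2 - 10/3*e3 - 16/5*e4 - 2/5*e12 + 36/25*e234 - 5/12*e1234
Answer: 4/5*e12 - 72/25*e234


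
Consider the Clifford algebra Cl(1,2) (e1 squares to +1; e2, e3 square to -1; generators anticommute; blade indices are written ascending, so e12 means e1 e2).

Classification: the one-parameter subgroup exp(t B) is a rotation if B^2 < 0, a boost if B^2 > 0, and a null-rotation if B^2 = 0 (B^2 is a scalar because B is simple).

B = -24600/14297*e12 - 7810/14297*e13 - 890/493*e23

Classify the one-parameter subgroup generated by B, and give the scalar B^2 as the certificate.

B^2 term by term: the squares give (-24600/14297)^2*(e12)^2 + (-7810/14297)^2*(e13)^2 + (-890/493)^2*(e23)^2 = 605160000/204404209*(+1) + 60996100/204404209*(+1) + 792100/243049*(-1) = 0 (each basis 2-blade squares to minus the product of its generators' squares); cross terms between blades sharing an index anticommute and cancel. So B^2 = 0.
Answer: null-rotation, certificate B^2 = 0. The invariant at work: B^2 = 0 is unchanged by conjugation, hence its sign classifies the subgroup whatever basis B is written in.


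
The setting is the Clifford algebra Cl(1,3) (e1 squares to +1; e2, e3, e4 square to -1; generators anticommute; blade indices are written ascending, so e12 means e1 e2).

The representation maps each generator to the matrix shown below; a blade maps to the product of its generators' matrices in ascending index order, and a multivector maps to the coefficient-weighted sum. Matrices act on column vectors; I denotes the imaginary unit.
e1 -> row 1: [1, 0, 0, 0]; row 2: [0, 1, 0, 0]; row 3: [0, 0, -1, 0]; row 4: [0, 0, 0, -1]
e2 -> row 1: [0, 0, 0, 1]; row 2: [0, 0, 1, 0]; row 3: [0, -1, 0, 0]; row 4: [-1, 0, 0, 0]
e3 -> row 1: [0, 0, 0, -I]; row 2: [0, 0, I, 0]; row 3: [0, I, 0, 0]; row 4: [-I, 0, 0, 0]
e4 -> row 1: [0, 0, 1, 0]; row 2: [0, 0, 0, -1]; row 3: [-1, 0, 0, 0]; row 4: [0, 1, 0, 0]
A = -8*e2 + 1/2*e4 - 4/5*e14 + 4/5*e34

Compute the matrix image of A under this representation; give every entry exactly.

Bivector images (products of the table entries): rho(e14) = rho(e1)rho(e4) = row 1: [0, 0, 1, 0]; row 2: [0, 0, 0, -1]; row 3: [1, 0, 0, 0]; row 4: [0, -1, 0, 0]; rho(e34) = rho(e3)rho(e4) = row 1: [0, -I, 0, 0]; row 2: [-I, 0, 0, 0]; row 3: [0, 0, 0, -I]; row 4: [0, 0, -I, 0].
M = (-8)*rho(e2) + (1/2)*rho(e4) + (-4/5)*rho(e14) + (4/5)*rho(e34), summed entrywise:
Answer: row 1: [0, -4*I/5, -3/10, -8]; row 2: [-4*I/5, 0, -8, 3/10]; row 3: [-13/10, 8, 0, -4*I/5]; row 4: [8, 13/10, -4*I/5, 0]


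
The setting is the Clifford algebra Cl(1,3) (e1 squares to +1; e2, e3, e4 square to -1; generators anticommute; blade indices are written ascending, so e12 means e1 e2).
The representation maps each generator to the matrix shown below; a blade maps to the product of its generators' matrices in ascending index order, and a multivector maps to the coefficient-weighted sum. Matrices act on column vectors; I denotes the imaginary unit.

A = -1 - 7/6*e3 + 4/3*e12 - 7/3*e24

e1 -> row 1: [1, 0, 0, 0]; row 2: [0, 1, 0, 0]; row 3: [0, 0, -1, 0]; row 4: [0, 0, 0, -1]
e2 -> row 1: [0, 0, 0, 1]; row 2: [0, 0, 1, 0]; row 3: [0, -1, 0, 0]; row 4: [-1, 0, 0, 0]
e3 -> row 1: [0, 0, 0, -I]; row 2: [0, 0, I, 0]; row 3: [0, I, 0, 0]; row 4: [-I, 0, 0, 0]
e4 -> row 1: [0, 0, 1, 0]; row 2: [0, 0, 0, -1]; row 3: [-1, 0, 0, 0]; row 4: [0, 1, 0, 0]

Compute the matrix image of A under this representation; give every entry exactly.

Bivector images (products of the table entries): rho(e12) = rho(e1)rho(e2) = row 1: [0, 0, 0, 1]; row 2: [0, 0, 1, 0]; row 3: [0, 1, 0, 0]; row 4: [1, 0, 0, 0]; rho(e24) = rho(e2)rho(e4) = row 1: [0, 1, 0, 0]; row 2: [-1, 0, 0, 0]; row 3: [0, 0, 0, 1]; row 4: [0, 0, -1, 0].
M = (-1)*1 + (-7/6)*rho(e3) + (4/3)*rho(e12) + (-7/3)*rho(e24), summed entrywise (1 is the identity matrix):
Answer: row 1: [-1, -7/3, 0, 4/3 + 7*I/6]; row 2: [7/3, -1, 4/3 - 7*I/6, 0]; row 3: [0, 4/3 - 7*I/6, -1, -7/3]; row 4: [4/3 + 7*I/6, 0, 7/3, -1]


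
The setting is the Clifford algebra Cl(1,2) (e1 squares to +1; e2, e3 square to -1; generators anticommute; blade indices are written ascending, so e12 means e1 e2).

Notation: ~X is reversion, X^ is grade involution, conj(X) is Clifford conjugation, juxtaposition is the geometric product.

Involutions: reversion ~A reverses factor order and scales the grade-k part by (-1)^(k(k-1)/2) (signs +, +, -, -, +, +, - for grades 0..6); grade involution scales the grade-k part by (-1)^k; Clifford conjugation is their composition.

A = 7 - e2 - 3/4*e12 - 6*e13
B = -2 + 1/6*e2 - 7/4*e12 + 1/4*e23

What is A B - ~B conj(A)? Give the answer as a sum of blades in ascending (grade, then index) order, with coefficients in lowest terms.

first term: -601/48 + 15/8*e1 + 19/6*e2 + 1/4*e3 - 49/4*e12 + 195/16*e13 + 49/4*e23 + e123
second term: -617/48 - 13/8*e1 - 5/6*e2 - 1/4*e3 + 49/4*e12 - 195/16*e13 - 49/4*e23 - e123
Answer: 1/3 + 7/2*e1 + 4*e2 + 1/2*e3 - 49/2*e12 + 195/8*e13 + 49/2*e23 + 2*e123


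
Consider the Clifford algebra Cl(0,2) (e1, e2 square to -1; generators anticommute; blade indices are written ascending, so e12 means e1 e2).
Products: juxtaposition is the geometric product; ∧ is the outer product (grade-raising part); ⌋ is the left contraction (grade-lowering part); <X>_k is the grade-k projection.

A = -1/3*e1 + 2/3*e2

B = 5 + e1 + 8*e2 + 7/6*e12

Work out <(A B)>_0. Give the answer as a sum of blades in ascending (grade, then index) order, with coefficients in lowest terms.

step 1: -5 - 8/9*e1 + 67/18*e2 - 10/3*e12
step 2: -5
Answer: -5


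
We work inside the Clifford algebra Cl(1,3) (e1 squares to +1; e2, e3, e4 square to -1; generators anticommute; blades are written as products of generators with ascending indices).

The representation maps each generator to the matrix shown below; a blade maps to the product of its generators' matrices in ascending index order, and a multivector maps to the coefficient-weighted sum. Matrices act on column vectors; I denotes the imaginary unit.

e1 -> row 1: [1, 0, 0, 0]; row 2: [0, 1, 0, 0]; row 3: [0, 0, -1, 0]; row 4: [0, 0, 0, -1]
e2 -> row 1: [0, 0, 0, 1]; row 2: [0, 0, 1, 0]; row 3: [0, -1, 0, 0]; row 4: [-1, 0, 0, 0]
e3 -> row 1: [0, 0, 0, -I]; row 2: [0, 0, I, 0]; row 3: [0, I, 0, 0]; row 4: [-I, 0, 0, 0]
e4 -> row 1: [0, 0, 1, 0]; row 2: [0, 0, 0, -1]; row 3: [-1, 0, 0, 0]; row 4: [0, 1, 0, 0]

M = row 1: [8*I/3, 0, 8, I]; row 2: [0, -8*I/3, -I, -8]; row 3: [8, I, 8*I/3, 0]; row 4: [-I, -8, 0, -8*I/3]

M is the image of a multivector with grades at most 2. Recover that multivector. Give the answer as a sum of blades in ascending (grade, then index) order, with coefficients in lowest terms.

Method: the blade images are trace-orthogonal — tr(rho(e_A) rho(e_B)^-1) = 4 if A = B and 0 otherwise — and rho(e_A)^-1 = (e_A)^2 * rho(e_A) with (e_A)^2 = +1 or -1, so the coefficient of e_A in the preimage is (e_A)^2 * tr(M rho(e_A))/4.
Nonzero projections over blades of grade <= 2: e1 e3: (e1 e3)^2 = +1, tr(M rho(e1 e3)) = -4, coefficient -1; e1 e4: (e1 e4)^2 = +1, tr(M rho(e1 e4)) = 32, coefficient 8; e2 e3: (e2 e3)^2 = -1, tr(M rho(e2 e3)) = 32/3, coefficient -8/3. Every other blade of grade <= 2 projects to 0.
Answer: -e1 e3 + 8*e1 e4 - 8/3*e2 e3


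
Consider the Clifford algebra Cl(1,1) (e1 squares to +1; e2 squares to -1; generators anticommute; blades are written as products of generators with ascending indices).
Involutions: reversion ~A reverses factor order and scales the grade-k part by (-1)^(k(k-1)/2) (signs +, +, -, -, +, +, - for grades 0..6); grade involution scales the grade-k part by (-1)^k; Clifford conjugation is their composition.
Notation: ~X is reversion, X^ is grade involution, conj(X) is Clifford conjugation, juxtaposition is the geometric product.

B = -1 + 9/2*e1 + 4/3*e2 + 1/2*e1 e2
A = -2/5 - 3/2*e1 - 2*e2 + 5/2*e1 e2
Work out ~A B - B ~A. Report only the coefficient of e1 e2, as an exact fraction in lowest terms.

first term: -74/15 + 61/30*e1 + 359/30*e2 + 93/10*e1 e2
second term: -74/15 - 79/30*e1 - 271/30*e2 - 47/10*e1 e2
Answer: 14


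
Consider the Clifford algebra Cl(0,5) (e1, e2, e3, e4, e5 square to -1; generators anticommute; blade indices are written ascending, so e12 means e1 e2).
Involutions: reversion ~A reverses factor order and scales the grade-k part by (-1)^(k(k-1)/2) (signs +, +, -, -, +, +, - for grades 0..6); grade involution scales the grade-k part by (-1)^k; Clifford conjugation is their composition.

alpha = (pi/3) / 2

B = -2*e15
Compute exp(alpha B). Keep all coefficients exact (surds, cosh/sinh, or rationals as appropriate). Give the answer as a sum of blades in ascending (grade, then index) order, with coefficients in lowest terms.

B^2 = (-2)^2*(e15)^2 = 4*(-1) = -4 (a basis 2-blade squares to minus the product of its generators' squares).
B^2 = -4 — B^2 < 0, so the exponential closes trigonometrically: l = 2, alpha*l = pi/3, so exp(alpha B) = cos(pi/3) + (sin(pi/3)/2)*B = 1/2 + (sqrt(3)/4)*B.
Answer: 1/2 - sqrt(3)/2*e15


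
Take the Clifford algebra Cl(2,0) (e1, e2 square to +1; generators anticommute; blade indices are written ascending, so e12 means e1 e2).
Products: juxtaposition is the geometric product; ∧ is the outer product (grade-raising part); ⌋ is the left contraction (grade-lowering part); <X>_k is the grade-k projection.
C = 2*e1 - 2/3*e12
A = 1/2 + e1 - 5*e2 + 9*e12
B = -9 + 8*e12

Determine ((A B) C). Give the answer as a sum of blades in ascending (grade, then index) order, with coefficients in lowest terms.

step 1: -153/2 + 31*e1 + 53*e2 - 77*e12
step 2: 32/3 - 353/3*e1 + 400/3*e2 - 55*e12
Answer: 32/3 - 353/3*e1 + 400/3*e2 - 55*e12
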